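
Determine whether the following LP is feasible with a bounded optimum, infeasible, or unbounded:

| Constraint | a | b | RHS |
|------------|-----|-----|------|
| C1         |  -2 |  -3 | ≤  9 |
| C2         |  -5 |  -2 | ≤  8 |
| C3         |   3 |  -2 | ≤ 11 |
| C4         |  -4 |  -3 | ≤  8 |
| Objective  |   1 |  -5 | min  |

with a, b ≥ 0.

Unbounded (objective can decrease without bound)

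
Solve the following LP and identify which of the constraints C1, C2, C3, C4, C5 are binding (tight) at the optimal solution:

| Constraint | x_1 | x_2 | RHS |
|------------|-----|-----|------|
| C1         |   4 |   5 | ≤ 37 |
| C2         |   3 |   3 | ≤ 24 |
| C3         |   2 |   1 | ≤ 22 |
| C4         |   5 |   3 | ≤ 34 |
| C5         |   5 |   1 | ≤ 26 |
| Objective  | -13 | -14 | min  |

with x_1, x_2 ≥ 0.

At x_1 = 3, x_2 = 5, compute slack b - a·x for each constraint:
  C1: 37 − 37 = 0  (binding)
  C2: 24 − 24 = 0  (binding)
  C3: 22 − 11 = 11  (slack)
  C4: 34 − 30 = 4  (slack)
  C5: 26 − 20 = 6  (slack)

Optimal: x_1 = 3, x_2 = 5
Binding: C1, C2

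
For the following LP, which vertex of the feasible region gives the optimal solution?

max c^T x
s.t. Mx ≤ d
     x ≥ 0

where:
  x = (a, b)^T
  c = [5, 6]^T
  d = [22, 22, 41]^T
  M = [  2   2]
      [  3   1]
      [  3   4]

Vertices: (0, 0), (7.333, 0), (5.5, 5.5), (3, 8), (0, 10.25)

Evaluate the objective at each vertex of the feasible region:
  z(0, 0) = 0
  z(7.333, 0) = 36.67
  z(5.5, 5.5) = 60.5
  z(3, 8) = 63  ←
  z(0, 10.25) = 61.5
The maximum is at a = 3, b = 8.

(3, 8)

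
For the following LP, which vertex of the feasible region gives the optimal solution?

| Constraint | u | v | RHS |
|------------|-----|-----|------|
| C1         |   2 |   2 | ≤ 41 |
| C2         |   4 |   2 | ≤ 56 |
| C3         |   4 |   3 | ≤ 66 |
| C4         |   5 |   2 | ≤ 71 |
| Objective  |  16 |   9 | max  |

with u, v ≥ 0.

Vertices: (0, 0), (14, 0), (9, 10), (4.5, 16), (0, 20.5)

Evaluate the objective at each vertex of the feasible region:
  z(0, 0) = 0
  z(14, 0) = 224
  z(9, 10) = 234  ←
  z(4.5, 16) = 216
  z(0, 20.5) = 184.5
The maximum is at u = 9, v = 10.

(9, 10)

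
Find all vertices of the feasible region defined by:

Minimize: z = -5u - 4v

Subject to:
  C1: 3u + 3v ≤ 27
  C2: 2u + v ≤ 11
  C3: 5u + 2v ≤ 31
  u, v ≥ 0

(0, 0), (5.5, 0), (2, 7), (0, 9)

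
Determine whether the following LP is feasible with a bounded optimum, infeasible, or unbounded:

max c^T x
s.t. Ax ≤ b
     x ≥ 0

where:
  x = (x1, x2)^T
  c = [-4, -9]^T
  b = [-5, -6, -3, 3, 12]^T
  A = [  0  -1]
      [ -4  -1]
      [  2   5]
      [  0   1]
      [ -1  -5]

Infeasible (no feasible solution exists)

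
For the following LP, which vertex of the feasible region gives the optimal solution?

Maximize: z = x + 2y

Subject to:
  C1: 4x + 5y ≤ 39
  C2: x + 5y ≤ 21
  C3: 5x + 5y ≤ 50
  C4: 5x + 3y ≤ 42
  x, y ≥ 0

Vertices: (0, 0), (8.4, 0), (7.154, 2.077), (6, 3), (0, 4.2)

Evaluate the objective at each vertex of the feasible region:
  z(0, 0) = 0
  z(8.4, 0) = 8.4
  z(7.154, 2.077) = 11.31
  z(6, 3) = 12  ←
  z(0, 4.2) = 8.4
The maximum is at x = 6, y = 3.

(6, 3)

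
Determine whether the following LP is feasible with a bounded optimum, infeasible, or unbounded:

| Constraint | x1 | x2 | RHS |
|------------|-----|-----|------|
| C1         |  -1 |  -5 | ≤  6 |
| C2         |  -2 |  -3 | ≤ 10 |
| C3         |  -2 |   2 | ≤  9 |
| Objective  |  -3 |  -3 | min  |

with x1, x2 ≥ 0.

Unbounded (objective can decrease without bound)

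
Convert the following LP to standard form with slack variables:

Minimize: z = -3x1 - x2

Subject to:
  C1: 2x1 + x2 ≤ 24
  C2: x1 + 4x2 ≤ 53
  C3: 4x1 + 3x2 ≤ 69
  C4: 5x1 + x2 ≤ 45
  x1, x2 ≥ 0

min z = -3x1 - x2

s.t.
  2x1 + x2 + s1 = 24
  x1 + 4x2 + s2 = 53
  4x1 + 3x2 + s3 = 69
  5x1 + x2 + s4 = 45
  x1, x2, s1, s2, s3, s4 ≥ 0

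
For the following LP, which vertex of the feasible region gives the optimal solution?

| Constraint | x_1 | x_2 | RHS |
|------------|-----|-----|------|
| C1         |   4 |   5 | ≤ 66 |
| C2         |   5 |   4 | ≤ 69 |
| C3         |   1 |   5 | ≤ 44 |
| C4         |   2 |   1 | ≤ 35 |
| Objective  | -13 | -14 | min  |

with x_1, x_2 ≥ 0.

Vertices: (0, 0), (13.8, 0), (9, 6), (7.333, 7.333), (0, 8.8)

Evaluate the objective at each vertex of the feasible region:
  z(0, 0) = 0
  z(13.8, 0) = -179.4
  z(9, 6) = -201  ←
  z(7.333, 7.333) = -198
  z(0, 8.8) = -123.2
The minimum is at x_1 = 9, x_2 = 6.

(9, 6)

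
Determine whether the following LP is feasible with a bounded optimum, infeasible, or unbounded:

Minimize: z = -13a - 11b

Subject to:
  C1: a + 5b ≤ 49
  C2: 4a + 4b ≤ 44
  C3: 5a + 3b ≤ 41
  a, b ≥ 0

Feasible with a bounded optimal solution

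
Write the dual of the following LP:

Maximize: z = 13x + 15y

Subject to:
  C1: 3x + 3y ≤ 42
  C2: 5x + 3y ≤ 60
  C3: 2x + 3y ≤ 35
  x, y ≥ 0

Primal max cᵀx s.t. Ax ≤ b, x ≥ 0  →  Dual min bᵀy s.t. Aᵀy ≥ c, y ≥ 0.

Minimize: z = 42y1 + 60y2 + 35y3

Subject to:
  3y1 + 5y2 + 2y3 ≥ 13
  3y1 + 3y2 + 3y3 ≥ 15
  y1, y2, y3 ≥ 0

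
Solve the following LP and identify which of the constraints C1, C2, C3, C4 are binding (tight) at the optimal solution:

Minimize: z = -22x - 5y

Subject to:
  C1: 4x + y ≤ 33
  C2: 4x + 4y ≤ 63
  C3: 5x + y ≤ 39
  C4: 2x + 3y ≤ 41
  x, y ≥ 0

At x = 6, y = 9, compute slack b - a·x for each constraint:
  C1: 33 − 33 = 0  (binding)
  C2: 63 − 60 = 3  (slack)
  C3: 39 − 39 = 0  (binding)
  C4: 41 − 39 = 2  (slack)

Optimal: x = 6, y = 9
Binding: C1, C3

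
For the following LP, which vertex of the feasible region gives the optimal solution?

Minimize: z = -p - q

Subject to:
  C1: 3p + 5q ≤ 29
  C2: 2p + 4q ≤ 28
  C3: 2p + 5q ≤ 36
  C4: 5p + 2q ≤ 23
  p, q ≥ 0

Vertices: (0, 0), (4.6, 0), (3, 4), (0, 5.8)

Evaluate the objective at each vertex of the feasible region:
  z(0, 0) = 0
  z(4.6, 0) = -4.6
  z(3, 4) = -7  ←
  z(0, 5.8) = -5.8
The minimum is at p = 3, q = 4.

(3, 4)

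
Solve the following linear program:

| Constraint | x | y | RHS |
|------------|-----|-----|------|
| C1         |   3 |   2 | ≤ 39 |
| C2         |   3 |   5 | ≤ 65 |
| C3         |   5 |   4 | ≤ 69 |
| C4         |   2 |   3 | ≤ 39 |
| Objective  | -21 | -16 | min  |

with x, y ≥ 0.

Evaluate the objective at each vertex of the feasible region:
  z(0, 0) = 0
  z(13, 0) = -273
  z(9, 6) = -285  ←
  z(7.286, 8.143) = -283.3
  z(0, 13) = -208
The minimum is at x = 9, y = 6.

x = 9, y = 6, z = -285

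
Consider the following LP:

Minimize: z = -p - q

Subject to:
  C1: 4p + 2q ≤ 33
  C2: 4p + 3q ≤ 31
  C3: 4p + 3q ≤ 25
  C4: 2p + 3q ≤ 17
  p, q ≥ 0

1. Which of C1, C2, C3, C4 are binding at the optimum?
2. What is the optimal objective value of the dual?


1. C3, C4
2. -7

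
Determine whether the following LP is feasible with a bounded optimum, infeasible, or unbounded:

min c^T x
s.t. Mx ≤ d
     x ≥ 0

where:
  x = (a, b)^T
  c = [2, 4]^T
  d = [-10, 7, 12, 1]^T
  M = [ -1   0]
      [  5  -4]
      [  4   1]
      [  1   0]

Infeasible (no feasible solution exists)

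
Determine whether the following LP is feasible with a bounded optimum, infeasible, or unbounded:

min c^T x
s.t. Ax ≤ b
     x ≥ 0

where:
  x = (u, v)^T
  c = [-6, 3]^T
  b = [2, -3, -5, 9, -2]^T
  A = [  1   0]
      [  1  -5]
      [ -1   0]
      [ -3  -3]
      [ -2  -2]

Infeasible (no feasible solution exists)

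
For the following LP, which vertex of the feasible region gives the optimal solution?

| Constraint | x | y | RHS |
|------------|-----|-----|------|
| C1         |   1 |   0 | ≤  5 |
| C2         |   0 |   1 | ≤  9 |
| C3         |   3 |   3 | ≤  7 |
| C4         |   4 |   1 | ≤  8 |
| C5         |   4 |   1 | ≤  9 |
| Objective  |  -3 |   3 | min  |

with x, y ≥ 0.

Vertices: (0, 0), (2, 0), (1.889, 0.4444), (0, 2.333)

Evaluate the objective at each vertex of the feasible region:
  z(0, 0) = 0
  z(2, 0) = -6  ←
  z(1.889, 0.4444) = -4.333
  z(0, 2.333) = 7
The minimum is at x = 2, y = 0.

(2, 0)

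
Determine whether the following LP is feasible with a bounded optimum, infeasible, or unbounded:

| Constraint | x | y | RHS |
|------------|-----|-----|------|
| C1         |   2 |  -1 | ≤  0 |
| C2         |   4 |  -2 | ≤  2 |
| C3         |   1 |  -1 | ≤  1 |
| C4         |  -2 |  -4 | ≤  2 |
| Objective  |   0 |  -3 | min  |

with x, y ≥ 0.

Unbounded (objective can decrease without bound)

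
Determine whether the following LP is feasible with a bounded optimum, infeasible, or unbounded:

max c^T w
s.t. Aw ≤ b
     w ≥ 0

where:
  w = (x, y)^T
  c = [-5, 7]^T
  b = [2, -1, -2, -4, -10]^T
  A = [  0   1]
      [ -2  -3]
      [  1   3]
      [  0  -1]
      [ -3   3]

Infeasible (no feasible solution exists)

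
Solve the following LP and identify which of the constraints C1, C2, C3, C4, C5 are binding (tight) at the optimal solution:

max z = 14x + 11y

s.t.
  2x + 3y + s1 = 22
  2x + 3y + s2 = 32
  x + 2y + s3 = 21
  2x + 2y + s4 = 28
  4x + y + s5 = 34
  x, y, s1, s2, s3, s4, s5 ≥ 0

At x = 8, y = 2, compute slack b - a·x for each constraint:
  C1: 22 − 22 = 0  (binding)
  C2: 32 − 22 = 10  (slack)
  C3: 21 − 12 = 9  (slack)
  C4: 28 − 20 = 8  (slack)
  C5: 34 − 34 = 0  (binding)

Optimal: x = 8, y = 2
Binding: C1, C5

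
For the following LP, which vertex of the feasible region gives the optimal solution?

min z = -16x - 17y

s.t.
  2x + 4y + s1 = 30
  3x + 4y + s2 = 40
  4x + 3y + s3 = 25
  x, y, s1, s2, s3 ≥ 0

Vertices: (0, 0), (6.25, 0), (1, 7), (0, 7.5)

Evaluate the objective at each vertex of the feasible region:
  z(0, 0) = 0
  z(6.25, 0) = -100
  z(1, 7) = -135  ←
  z(0, 7.5) = -127.5
The minimum is at x = 1, y = 7.

(1, 7)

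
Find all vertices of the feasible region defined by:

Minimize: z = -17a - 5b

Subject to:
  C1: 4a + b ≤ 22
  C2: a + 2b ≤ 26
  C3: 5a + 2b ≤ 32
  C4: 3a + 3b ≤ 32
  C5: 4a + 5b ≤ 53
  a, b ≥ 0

(0, 0), (5.5, 0), (4, 6), (3.556, 7.111), (0.3333, 10.33), (0, 10.6)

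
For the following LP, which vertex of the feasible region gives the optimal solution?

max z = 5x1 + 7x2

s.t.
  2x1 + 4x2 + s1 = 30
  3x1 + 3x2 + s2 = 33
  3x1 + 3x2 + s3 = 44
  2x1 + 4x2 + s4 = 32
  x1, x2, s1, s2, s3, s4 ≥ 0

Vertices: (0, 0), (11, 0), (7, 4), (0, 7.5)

Evaluate the objective at each vertex of the feasible region:
  z(0, 0) = 0
  z(11, 0) = 55
  z(7, 4) = 63  ←
  z(0, 7.5) = 52.5
The maximum is at x1 = 7, x2 = 4.

(7, 4)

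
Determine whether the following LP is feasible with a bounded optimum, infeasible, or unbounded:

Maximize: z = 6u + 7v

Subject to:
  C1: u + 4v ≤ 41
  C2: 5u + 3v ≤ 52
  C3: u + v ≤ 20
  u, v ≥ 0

Feasible with a bounded optimal solution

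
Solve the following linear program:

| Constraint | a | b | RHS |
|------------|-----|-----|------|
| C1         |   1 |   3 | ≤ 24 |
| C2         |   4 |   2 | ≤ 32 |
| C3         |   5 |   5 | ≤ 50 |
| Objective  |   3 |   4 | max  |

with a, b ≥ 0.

Evaluate the objective at each vertex of the feasible region:
  z(0, 0) = 0
  z(8, 0) = 24
  z(6, 4) = 34
  z(3, 7) = 37  ←
  z(0, 8) = 32
The maximum is at a = 3, b = 7.

a = 3, b = 7, z = 37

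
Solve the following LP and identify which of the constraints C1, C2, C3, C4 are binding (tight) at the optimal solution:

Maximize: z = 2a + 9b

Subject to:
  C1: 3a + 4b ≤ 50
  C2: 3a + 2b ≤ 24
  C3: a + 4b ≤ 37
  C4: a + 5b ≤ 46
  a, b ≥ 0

At a = 1, b = 9, compute slack b - a·x for each constraint:
  C1: 50 − 39 = 11  (slack)
  C2: 24 − 21 = 3  (slack)
  C3: 37 − 37 = 0  (binding)
  C4: 46 − 46 = 0  (binding)

Optimal: a = 1, b = 9
Binding: C3, C4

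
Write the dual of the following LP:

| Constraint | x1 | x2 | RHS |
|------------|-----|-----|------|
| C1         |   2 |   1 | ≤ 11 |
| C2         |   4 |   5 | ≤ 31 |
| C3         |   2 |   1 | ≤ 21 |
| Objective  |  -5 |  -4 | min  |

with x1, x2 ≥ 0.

Primal min cᵀx s.t. Ax ≤ b, x ≥ 0  →  Dual max −bᵀy s.t. Aᵀy ≥ −c, y ≥ 0.

Maximize: z = -11y1 - 31y2 - 21y3

Subject to:
  2y1 + 4y2 + 2y3 ≥ 5
  y1 + 5y2 + y3 ≥ 4
  y1, y2, y3 ≥ 0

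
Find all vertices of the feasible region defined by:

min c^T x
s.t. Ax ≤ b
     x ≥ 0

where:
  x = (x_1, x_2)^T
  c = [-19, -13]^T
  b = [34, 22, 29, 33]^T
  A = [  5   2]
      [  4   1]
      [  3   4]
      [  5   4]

(0, 0), (5.5, 0), (5, 2), (2, 5.75), (0, 7.25)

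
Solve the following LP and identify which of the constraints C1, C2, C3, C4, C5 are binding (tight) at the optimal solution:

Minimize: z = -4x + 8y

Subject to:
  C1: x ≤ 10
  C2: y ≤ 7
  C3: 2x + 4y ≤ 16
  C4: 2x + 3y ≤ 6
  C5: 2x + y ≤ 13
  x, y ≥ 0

At x = 3, y = 0, compute slack b - a·x for each constraint:
  C1: 10 − 3 = 7  (slack)
  C2: 7 − 0 = 7  (slack)
  C3: 16 − 6 = 10  (slack)
  C4: 6 − 6 = 0  (binding)
  C5: 13 − 6 = 7  (slack)

Optimal: x = 3, y = 0
Binding: C4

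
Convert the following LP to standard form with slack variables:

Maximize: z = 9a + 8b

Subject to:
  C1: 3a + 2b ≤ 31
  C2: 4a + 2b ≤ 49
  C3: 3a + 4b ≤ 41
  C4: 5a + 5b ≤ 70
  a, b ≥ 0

max z = 9a + 8b

s.t.
  3a + 2b + s1 = 31
  4a + 2b + s2 = 49
  3a + 4b + s3 = 41
  5a + 5b + s4 = 70
  a, b, s1, s2, s3, s4 ≥ 0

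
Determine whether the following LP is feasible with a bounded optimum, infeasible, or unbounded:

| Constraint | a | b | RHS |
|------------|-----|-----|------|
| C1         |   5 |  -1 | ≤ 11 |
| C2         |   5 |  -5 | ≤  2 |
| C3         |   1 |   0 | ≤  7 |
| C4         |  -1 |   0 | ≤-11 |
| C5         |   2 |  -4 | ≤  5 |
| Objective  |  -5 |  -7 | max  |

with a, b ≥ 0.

Infeasible (no feasible solution exists)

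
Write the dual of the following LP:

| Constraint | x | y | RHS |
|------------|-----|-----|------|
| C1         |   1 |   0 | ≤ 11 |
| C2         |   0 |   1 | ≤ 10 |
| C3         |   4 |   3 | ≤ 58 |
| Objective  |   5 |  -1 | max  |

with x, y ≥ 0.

Primal max cᵀx s.t. Ax ≤ b, x ≥ 0  →  Dual min bᵀy s.t. Aᵀy ≥ c, y ≥ 0.

Minimize: z = 11y1 + 10y2 + 58y3

Subject to:
  y1 + 4y3 ≥ 5
  y2 + 3y3 ≥ -1
  y1, y2, y3 ≥ 0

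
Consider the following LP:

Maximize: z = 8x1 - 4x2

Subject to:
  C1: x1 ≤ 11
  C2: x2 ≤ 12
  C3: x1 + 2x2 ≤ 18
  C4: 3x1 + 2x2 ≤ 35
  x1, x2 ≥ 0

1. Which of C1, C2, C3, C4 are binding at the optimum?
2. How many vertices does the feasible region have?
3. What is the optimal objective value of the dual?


1. C1
2. 5
3. 88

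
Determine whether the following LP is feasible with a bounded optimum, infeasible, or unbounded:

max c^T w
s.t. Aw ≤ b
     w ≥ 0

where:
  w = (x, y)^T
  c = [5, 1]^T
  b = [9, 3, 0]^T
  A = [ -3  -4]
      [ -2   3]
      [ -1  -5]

Unbounded (objective can increase without bound)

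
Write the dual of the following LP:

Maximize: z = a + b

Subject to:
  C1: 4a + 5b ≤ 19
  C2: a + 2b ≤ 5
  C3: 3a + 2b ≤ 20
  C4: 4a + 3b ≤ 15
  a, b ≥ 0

Primal max cᵀx s.t. Ax ≤ b, x ≥ 0  →  Dual min bᵀy s.t. Aᵀy ≥ c, y ≥ 0.

Minimize: z = 19y1 + 5y2 + 20y3 + 15y4

Subject to:
  4y1 + y2 + 3y3 + 4y4 ≥ 1
  5y1 + 2y2 + 2y3 + 3y4 ≥ 1
  y1, y2, y3, y4 ≥ 0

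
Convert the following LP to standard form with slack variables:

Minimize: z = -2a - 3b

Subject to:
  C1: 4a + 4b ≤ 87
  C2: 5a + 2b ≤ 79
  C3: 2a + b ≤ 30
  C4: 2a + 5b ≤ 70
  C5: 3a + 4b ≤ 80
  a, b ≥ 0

min z = -2a - 3b

s.t.
  4a + 4b + s1 = 87
  5a + 2b + s2 = 79
  2a + b + s3 = 30
  2a + 5b + s4 = 70
  3a + 4b + s5 = 80
  a, b, s1, s2, s3, s4, s5 ≥ 0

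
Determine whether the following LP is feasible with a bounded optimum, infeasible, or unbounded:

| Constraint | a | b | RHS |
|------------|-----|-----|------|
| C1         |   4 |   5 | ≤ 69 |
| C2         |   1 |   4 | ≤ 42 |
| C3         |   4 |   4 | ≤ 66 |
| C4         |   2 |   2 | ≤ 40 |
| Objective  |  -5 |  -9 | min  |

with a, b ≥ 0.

Feasible with a bounded optimal solution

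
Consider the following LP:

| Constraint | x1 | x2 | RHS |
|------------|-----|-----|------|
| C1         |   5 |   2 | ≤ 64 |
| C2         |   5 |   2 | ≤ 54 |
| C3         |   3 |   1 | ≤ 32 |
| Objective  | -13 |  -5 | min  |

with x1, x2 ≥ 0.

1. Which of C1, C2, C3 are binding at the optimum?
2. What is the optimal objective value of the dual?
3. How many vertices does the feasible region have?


1. C2, C3
2. -140
3. 4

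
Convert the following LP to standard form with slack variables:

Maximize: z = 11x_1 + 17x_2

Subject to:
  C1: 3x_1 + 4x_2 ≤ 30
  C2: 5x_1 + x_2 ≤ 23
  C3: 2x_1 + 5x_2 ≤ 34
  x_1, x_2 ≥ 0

max z = 11x_1 + 17x_2

s.t.
  3x_1 + 4x_2 + s1 = 30
  5x_1 + x_2 + s2 = 23
  2x_1 + 5x_2 + s3 = 34
  x_1, x_2, s1, s2, s3 ≥ 0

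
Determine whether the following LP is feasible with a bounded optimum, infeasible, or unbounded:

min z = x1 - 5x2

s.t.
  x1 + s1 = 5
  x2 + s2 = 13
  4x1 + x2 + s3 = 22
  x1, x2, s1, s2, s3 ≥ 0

Feasible with a bounded optimal solution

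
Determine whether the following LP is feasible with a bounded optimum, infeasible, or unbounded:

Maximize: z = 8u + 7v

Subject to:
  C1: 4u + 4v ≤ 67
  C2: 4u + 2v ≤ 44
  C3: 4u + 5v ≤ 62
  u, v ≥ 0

Feasible with a bounded optimal solution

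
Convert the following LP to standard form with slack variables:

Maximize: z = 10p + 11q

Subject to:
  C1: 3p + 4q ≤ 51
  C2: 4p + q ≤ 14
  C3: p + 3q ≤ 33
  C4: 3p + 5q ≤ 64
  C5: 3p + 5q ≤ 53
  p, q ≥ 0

max z = 10p + 11q

s.t.
  3p + 4q + s1 = 51
  4p + q + s2 = 14
  p + 3q + s3 = 33
  3p + 5q + s4 = 64
  3p + 5q + s5 = 53
  p, q, s1, s2, s3, s4, s5 ≥ 0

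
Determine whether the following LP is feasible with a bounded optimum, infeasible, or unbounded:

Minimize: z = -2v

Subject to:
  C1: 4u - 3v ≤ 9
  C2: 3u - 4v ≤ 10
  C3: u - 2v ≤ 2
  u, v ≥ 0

Unbounded (objective can decrease without bound)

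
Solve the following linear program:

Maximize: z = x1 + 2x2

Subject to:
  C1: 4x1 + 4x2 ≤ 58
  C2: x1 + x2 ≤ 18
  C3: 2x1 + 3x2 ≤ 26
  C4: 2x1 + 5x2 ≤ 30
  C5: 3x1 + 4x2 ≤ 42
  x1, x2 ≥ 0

Evaluate the objective at each vertex of the feasible region:
  z(0, 0) = 0
  z(13, 0) = 13
  z(10, 2) = 14  ←
  z(0, 6) = 12
The maximum is at x1 = 10, x2 = 2.

x1 = 10, x2 = 2, z = 14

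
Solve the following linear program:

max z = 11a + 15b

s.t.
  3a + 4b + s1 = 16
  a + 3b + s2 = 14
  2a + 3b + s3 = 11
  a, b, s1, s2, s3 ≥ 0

Evaluate the objective at each vertex of the feasible region:
  z(0, 0) = 0
  z(5.333, 0) = 58.67
  z(4, 1) = 59  ←
  z(0, 3.667) = 55
The maximum is at a = 4, b = 1.

a = 4, b = 1, z = 59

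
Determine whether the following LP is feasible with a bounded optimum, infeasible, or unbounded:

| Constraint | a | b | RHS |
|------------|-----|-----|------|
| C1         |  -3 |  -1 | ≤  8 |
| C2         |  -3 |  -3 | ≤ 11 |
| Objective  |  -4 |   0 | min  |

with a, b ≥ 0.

Unbounded (objective can decrease without bound)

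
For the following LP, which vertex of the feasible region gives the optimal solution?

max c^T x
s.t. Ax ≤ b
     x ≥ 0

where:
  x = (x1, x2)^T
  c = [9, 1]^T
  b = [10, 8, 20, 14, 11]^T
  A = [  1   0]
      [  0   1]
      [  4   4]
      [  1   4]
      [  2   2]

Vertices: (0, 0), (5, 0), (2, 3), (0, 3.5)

Evaluate the objective at each vertex of the feasible region:
  z(0, 0) = 0
  z(5, 0) = 45  ←
  z(2, 3) = 21
  z(0, 3.5) = 3.5
The maximum is at x1 = 5, x2 = 0.

(5, 0)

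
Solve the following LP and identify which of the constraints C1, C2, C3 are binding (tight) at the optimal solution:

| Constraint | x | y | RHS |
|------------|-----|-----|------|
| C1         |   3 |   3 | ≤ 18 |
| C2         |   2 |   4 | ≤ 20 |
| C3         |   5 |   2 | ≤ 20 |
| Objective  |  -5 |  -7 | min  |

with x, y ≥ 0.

At x = 2, y = 4, compute slack b - a·x for each constraint:
  C1: 18 − 18 = 0  (binding)
  C2: 20 − 20 = 0  (binding)
  C3: 20 − 18 = 2  (slack)

Optimal: x = 2, y = 4
Binding: C1, C2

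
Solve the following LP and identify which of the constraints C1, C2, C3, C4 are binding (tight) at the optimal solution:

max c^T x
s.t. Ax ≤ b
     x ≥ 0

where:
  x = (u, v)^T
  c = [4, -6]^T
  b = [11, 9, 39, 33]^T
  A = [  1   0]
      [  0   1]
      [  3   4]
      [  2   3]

At u = 11, v = 0, compute slack b - a·x for each constraint:
  C1: 11 − 11 = 0  (binding)
  C2: 9 − 0 = 9  (slack)
  C3: 39 − 33 = 6  (slack)
  C4: 33 − 22 = 11  (slack)

Optimal: u = 11, v = 0
Binding: C1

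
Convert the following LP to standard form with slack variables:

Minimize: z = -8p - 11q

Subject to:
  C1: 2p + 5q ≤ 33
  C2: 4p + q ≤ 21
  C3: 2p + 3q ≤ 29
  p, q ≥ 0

min z = -8p - 11q

s.t.
  2p + 5q + s1 = 33
  4p + q + s2 = 21
  2p + 3q + s3 = 29
  p, q, s1, s2, s3 ≥ 0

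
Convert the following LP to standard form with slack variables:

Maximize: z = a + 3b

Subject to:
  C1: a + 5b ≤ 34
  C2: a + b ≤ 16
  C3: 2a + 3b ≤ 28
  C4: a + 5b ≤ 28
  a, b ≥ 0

max z = a + 3b

s.t.
  a + 5b + s1 = 34
  a + b + s2 = 16
  2a + 3b + s3 = 28
  a + 5b + s4 = 28
  a, b, s1, s2, s3, s4 ≥ 0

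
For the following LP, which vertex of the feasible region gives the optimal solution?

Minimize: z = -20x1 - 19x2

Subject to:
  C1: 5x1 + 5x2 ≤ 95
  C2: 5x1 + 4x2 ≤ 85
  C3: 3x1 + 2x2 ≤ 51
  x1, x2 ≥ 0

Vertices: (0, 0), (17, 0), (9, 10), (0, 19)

Evaluate the objective at each vertex of the feasible region:
  z(0, 0) = 0
  z(17, 0) = -340
  z(9, 10) = -370  ←
  z(0, 19) = -361
The minimum is at x1 = 9, x2 = 10.

(9, 10)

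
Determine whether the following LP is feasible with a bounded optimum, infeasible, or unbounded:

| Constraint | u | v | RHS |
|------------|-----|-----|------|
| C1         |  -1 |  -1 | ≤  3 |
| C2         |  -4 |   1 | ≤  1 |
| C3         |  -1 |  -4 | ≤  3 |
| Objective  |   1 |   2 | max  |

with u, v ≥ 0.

Unbounded (objective can increase without bound)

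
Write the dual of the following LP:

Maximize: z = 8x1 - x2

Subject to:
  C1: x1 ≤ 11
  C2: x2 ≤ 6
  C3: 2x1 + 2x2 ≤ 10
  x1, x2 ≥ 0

Primal max cᵀx s.t. Ax ≤ b, x ≥ 0  →  Dual min bᵀy s.t. Aᵀy ≥ c, y ≥ 0.

Minimize: z = 11y1 + 6y2 + 10y3

Subject to:
  y1 + 2y3 ≥ 8
  y2 + 2y3 ≥ -1
  y1, y2, y3 ≥ 0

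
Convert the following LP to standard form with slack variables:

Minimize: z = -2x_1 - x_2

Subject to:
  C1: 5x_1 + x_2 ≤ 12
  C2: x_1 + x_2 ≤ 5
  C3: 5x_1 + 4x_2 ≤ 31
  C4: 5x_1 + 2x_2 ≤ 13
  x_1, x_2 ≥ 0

min z = -2x_1 - x_2

s.t.
  5x_1 + x_2 + s1 = 12
  x_1 + x_2 + s2 = 5
  5x_1 + 4x_2 + s3 = 31
  5x_1 + 2x_2 + s4 = 13
  x_1, x_2, s1, s2, s3, s4 ≥ 0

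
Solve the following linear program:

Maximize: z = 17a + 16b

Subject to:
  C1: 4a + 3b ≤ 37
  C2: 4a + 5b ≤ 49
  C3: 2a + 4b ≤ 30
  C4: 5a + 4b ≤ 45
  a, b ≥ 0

Evaluate the objective at each vertex of the feasible region:
  z(0, 0) = 0
  z(9, 0) = 153
  z(5, 5) = 165  ←
  z(0, 7.5) = 120
The maximum is at a = 5, b = 5.

a = 5, b = 5, z = 165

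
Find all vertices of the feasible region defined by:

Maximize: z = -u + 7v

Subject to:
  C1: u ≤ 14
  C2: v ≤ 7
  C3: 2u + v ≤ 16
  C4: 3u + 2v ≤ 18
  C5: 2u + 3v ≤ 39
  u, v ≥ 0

(0, 0), (6, 0), (1.333, 7), (0, 7)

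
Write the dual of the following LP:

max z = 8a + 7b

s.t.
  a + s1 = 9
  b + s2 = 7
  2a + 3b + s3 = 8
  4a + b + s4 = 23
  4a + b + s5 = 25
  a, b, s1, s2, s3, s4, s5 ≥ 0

Primal max cᵀx s.t. Ax ≤ b, x ≥ 0  →  Dual min bᵀy s.t. Aᵀy ≥ c, y ≥ 0.

Minimize: z = 9y1 + 7y2 + 8y3 + 23y4 + 25y5

Subject to:
  y1 + 2y3 + 4y4 + 4y5 ≥ 8
  y2 + 3y3 + y4 + y5 ≥ 7
  y1, y2, y3, y4, y5 ≥ 0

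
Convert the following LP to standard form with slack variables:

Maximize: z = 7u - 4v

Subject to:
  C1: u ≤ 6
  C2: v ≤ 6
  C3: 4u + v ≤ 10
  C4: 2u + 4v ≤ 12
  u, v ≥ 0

max z = 7u - 4v

s.t.
  u + s1 = 6
  v + s2 = 6
  4u + v + s3 = 10
  2u + 4v + s4 = 12
  u, v, s1, s2, s3, s4 ≥ 0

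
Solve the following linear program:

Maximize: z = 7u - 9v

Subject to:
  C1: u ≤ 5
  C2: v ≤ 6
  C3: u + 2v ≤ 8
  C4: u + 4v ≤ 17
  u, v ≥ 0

Evaluate the objective at each vertex of the feasible region:
  z(0, 0) = 0
  z(5, 0) = 35  ←
  z(5, 1.5) = 21.5
  z(0, 4) = -36
The maximum is at u = 5, v = 0.

u = 5, v = 0, z = 35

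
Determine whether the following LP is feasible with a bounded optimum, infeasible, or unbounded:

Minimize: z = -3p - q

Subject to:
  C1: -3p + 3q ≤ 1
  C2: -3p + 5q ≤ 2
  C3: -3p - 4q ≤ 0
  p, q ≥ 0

Unbounded (objective can decrease without bound)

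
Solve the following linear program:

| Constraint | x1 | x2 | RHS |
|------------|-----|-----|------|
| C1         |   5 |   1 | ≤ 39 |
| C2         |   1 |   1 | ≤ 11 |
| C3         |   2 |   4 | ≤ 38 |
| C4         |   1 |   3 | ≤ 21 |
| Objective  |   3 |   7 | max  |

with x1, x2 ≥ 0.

Evaluate the objective at each vertex of the feasible region:
  z(0, 0) = 0
  z(7.8, 0) = 23.4
  z(7, 4) = 49
  z(6, 5) = 53  ←
  z(0, 7) = 49
The maximum is at x1 = 6, x2 = 5.

x1 = 6, x2 = 5, z = 53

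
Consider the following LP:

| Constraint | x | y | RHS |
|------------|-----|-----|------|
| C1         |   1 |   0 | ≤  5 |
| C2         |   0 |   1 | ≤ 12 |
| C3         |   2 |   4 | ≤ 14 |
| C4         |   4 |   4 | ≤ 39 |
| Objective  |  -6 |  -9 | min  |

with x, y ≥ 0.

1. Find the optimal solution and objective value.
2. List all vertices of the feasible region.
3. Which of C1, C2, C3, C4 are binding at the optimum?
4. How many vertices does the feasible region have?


1. x = 5, y = 1, z = -39
2. (0, 0), (5, 0), (5, 1), (0, 3.5)
3. C1, C3
4. 4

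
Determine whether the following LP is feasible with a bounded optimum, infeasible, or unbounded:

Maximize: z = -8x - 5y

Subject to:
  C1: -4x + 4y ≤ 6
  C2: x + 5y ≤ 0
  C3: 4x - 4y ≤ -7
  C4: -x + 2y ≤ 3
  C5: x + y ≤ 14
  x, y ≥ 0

Infeasible (no feasible solution exists)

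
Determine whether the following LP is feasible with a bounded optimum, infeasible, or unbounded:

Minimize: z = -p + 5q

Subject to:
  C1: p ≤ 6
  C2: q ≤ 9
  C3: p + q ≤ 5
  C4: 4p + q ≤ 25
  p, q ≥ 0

Feasible with a bounded optimal solution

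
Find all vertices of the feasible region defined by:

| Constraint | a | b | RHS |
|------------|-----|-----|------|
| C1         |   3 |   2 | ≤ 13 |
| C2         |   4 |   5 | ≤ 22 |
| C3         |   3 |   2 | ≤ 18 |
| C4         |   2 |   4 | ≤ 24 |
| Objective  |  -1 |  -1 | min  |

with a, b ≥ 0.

(0, 0), (4.333, 0), (3, 2), (0, 4.4)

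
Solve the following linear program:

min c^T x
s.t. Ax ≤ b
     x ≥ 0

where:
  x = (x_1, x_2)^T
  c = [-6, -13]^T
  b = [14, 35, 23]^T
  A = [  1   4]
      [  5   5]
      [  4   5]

Evaluate the objective at each vertex of the feasible region:
  z(0, 0) = 0
  z(5.75, 0) = -34.5
  z(2, 3) = -51  ←
  z(0, 3.5) = -45.5
The minimum is at x_1 = 2, x_2 = 3.

x_1 = 2, x_2 = 3, z = -51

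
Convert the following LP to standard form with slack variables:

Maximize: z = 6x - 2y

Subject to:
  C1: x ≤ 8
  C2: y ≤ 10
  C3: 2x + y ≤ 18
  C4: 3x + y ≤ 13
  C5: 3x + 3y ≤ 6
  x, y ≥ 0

max z = 6x - 2y

s.t.
  x + s1 = 8
  y + s2 = 10
  2x + y + s3 = 18
  3x + y + s4 = 13
  3x + 3y + s5 = 6
  x, y, s1, s2, s3, s4, s5 ≥ 0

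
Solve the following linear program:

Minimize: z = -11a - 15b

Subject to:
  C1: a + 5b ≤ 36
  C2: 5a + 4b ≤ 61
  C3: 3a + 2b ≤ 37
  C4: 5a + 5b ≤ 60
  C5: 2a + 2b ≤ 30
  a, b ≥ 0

Evaluate the objective at each vertex of the feasible region:
  z(0, 0) = 0
  z(12, 0) = -132
  z(6, 6) = -156  ←
  z(0, 7.2) = -108
The minimum is at a = 6, b = 6.

a = 6, b = 6, z = -156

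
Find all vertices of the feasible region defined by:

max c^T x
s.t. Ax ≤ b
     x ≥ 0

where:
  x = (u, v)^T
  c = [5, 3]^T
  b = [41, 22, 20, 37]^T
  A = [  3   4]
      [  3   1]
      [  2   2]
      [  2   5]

(0, 0), (7.333, 0), (6, 4), (4.333, 5.667), (0, 7.4)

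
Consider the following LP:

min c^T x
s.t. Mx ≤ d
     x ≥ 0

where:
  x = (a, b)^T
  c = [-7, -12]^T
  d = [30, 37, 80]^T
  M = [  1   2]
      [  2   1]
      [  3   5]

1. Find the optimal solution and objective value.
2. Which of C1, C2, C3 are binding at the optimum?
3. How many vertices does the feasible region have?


1. a = 10, b = 10, z = -190
2. C1, C3
3. 5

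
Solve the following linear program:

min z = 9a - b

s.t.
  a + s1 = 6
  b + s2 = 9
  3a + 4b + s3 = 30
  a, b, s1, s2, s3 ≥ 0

Evaluate the objective at each vertex of the feasible region:
  z(0, 0) = 0
  z(6, 0) = 54
  z(6, 3) = 51
  z(0, 7.5) = -7.5  ←
The minimum is at a = 0, b = 7.5.

a = 0, b = 7.5, z = -7.5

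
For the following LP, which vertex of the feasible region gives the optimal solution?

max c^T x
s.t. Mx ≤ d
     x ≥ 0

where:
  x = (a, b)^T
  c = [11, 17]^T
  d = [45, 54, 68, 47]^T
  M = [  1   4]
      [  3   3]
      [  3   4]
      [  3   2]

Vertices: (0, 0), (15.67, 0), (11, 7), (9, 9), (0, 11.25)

Evaluate the objective at each vertex of the feasible region:
  z(0, 0) = 0
  z(15.67, 0) = 172.3
  z(11, 7) = 240
  z(9, 9) = 252  ←
  z(0, 11.25) = 191.2
The maximum is at a = 9, b = 9.

(9, 9)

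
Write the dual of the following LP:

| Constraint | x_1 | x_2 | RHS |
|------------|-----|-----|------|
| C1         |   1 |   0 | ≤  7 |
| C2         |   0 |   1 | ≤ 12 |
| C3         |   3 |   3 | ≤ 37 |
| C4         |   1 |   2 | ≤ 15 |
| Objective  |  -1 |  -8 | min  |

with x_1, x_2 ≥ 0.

Primal min cᵀx s.t. Ax ≤ b, x ≥ 0  →  Dual max −bᵀy s.t. Aᵀy ≥ −c, y ≥ 0.

Maximize: z = -7y1 - 12y2 - 37y3 - 15y4

Subject to:
  y1 + 3y3 + y4 ≥ 1
  y2 + 3y3 + 2y4 ≥ 8
  y1, y2, y3, y4 ≥ 0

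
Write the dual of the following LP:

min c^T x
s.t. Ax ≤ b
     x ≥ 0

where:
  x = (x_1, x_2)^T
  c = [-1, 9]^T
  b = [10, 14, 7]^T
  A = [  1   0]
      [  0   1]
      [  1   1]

Primal min cᵀx s.t. Ax ≤ b, x ≥ 0  →  Dual max −bᵀy s.t. Aᵀy ≥ −c, y ≥ 0.

Maximize: z = -10y1 - 14y2 - 7y3

Subject to:
  y1 + y3 ≥ 1
  y2 + y3 ≥ -9
  y1, y2, y3 ≥ 0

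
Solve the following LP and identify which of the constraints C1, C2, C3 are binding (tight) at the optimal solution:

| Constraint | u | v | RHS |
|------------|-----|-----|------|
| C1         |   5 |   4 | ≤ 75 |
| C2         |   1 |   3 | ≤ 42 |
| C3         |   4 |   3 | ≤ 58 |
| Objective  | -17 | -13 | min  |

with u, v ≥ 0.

At u = 7, v = 10, compute slack b - a·x for each constraint:
  C1: 75 − 75 = 0  (binding)
  C2: 42 − 37 = 5  (slack)
  C3: 58 − 58 = 0  (binding)

Optimal: u = 7, v = 10
Binding: C1, C3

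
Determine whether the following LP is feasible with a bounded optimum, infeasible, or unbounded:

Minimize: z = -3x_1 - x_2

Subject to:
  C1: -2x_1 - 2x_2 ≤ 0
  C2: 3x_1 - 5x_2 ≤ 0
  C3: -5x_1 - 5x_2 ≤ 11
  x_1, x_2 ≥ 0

Unbounded (objective can decrease without bound)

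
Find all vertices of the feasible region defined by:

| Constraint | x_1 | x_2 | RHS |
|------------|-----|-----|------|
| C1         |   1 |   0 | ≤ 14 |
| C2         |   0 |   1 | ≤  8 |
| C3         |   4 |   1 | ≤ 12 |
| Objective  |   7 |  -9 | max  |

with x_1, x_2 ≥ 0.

(0, 0), (3, 0), (1, 8), (0, 8)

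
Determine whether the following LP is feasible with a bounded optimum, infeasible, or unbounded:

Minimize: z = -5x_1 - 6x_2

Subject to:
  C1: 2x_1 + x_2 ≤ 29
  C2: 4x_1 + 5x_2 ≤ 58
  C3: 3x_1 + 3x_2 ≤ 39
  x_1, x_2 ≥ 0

Feasible with a bounded optimal solution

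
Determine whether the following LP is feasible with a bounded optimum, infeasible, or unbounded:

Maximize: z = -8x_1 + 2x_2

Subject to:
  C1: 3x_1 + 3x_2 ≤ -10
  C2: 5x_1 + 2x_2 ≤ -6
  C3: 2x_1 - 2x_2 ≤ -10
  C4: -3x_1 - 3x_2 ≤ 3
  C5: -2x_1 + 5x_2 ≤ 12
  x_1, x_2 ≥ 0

Infeasible (no feasible solution exists)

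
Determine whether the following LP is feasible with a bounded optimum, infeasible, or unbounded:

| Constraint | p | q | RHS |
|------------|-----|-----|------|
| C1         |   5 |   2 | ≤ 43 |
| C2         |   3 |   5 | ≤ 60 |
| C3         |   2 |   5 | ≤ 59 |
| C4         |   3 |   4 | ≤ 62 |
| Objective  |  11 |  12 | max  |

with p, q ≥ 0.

Feasible with a bounded optimal solution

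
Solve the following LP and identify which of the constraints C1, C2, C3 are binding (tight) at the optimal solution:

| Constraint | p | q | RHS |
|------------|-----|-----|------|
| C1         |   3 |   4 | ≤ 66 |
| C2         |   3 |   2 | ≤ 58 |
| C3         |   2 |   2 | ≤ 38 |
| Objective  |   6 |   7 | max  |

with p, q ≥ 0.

At p = 10, q = 9, compute slack b - a·x for each constraint:
  C1: 66 − 66 = 0  (binding)
  C2: 58 − 48 = 10  (slack)
  C3: 38 − 38 = 0  (binding)

Optimal: p = 10, q = 9
Binding: C1, C3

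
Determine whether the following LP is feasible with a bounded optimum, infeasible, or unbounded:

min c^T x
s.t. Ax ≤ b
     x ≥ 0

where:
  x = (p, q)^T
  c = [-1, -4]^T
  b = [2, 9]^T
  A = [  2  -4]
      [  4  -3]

Unbounded (objective can decrease without bound)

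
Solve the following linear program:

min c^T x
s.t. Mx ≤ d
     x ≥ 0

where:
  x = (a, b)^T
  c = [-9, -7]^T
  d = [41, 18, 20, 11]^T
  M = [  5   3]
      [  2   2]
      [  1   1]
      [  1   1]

Evaluate the objective at each vertex of the feasible region:
  z(0, 0) = 0
  z(8.2, 0) = -73.8
  z(7, 2) = -77  ←
  z(0, 9) = -63
The minimum is at a = 7, b = 2.

a = 7, b = 2, z = -77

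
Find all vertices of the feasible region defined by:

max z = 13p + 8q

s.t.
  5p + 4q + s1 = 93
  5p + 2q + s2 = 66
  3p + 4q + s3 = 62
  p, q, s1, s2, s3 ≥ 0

(0, 0), (13.2, 0), (10, 8), (0, 15.5)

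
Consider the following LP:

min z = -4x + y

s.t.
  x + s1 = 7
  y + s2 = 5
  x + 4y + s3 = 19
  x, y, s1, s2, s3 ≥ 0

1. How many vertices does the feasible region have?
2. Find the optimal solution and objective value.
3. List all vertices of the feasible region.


1. 4
2. x = 7, y = 0, z = -28
3. (0, 0), (7, 0), (7, 3), (0, 4.75)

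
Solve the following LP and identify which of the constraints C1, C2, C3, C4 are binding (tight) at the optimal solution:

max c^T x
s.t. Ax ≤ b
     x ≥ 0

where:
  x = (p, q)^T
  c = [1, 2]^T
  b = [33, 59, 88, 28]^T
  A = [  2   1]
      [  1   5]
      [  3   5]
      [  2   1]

At p = 9, q = 10, compute slack b - a·x for each constraint:
  C1: 33 − 28 = 5  (slack)
  C2: 59 − 59 = 0  (binding)
  C3: 88 − 77 = 11  (slack)
  C4: 28 − 28 = 0  (binding)

Optimal: p = 9, q = 10
Binding: C2, C4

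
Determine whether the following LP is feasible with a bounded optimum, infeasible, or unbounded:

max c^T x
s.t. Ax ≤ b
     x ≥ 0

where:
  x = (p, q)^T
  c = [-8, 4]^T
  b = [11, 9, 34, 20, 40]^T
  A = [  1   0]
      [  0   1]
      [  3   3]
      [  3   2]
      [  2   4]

Feasible with a bounded optimal solution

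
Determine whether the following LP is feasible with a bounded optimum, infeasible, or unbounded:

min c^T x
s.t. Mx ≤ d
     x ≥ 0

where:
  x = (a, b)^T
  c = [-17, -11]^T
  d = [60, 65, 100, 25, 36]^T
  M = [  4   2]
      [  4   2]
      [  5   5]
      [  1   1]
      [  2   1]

Feasible with a bounded optimal solution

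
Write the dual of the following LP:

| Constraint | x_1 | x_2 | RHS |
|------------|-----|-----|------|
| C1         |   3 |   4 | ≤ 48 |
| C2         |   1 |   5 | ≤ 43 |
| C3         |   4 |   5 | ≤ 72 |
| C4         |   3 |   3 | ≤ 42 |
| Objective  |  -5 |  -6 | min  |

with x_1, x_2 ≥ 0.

Primal min cᵀx s.t. Ax ≤ b, x ≥ 0  →  Dual max −bᵀy s.t. Aᵀy ≥ −c, y ≥ 0.

Maximize: z = -48y1 - 43y2 - 72y3 - 42y4

Subject to:
  3y1 + y2 + 4y3 + 3y4 ≥ 5
  4y1 + 5y2 + 5y3 + 3y4 ≥ 6
  y1, y2, y3, y4 ≥ 0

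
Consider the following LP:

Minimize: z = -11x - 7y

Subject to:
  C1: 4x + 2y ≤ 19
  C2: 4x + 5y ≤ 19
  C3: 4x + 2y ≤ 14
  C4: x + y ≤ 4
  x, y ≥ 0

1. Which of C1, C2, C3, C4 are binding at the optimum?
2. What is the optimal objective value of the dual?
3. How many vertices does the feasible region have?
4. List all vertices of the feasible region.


1. C3, C4
2. -40
3. 5
4. (0, 0), (3.5, 0), (3, 1), (1, 3), (0, 3.8)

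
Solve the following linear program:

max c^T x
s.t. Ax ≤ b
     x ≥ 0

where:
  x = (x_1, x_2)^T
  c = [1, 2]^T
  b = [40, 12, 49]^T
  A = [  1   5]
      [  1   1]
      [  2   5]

Evaluate the objective at each vertex of the feasible region:
  z(0, 0) = 0
  z(12, 0) = 12
  z(5, 7) = 19  ←
  z(0, 8) = 16
The maximum is at x_1 = 5, x_2 = 7.

x_1 = 5, x_2 = 7, z = 19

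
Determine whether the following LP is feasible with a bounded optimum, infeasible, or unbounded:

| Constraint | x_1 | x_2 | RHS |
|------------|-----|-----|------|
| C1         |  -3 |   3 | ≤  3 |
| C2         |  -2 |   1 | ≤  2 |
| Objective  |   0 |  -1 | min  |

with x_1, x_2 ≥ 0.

Unbounded (objective can decrease without bound)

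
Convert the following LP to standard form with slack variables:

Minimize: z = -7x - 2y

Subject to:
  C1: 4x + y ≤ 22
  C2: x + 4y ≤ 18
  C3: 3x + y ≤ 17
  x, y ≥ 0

min z = -7x - 2y

s.t.
  4x + y + s1 = 22
  x + 4y + s2 = 18
  3x + y + s3 = 17
  x, y, s1, s2, s3 ≥ 0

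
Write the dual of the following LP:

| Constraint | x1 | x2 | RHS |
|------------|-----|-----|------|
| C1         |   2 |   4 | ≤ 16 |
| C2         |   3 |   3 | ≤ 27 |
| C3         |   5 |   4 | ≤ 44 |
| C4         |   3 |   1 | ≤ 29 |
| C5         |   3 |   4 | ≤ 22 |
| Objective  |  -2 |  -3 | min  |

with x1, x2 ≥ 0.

Primal min cᵀx s.t. Ax ≤ b, x ≥ 0  →  Dual max −bᵀy s.t. Aᵀy ≥ −c, y ≥ 0.

Maximize: z = -16y1 - 27y2 - 44y3 - 29y4 - 22y5

Subject to:
  2y1 + 3y2 + 5y3 + 3y4 + 3y5 ≥ 2
  4y1 + 3y2 + 4y3 + y4 + 4y5 ≥ 3
  y1, y2, y3, y4, y5 ≥ 0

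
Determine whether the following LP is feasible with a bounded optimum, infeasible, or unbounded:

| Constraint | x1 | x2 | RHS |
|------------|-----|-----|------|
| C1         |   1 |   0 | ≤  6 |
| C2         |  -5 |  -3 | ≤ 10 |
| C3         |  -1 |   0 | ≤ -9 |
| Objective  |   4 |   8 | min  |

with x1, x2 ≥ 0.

Infeasible (no feasible solution exists)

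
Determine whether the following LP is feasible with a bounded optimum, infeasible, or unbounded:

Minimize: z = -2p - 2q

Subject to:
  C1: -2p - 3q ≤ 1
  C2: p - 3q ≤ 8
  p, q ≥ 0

Unbounded (objective can decrease without bound)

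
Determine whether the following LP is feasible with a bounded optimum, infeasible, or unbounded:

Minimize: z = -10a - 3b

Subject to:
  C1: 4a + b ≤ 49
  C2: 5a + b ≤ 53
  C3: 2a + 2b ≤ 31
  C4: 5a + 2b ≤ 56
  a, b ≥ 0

Feasible with a bounded optimal solution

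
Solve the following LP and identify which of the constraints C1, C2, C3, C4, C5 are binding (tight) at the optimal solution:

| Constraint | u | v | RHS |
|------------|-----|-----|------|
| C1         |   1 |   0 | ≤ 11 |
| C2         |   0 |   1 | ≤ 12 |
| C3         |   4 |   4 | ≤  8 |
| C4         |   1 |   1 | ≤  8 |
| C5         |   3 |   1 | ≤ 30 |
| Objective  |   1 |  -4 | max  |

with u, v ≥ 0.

At u = 2, v = 0, compute slack b - a·x for each constraint:
  C1: 11 − 2 = 9  (slack)
  C2: 12 − 0 = 12  (slack)
  C3: 8 − 8 = 0  (binding)
  C4: 8 − 2 = 6  (slack)
  C5: 30 − 6 = 24  (slack)

Optimal: u = 2, v = 0
Binding: C3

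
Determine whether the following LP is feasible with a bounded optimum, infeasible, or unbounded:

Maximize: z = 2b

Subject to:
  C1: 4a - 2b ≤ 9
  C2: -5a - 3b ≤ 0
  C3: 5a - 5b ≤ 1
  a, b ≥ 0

Unbounded (objective can increase without bound)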